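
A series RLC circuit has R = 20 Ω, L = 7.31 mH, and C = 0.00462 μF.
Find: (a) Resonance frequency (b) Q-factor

Step 1 — Resonance condition Im(Z)=0 gives ω₀ = 1/√(LC).
Step 2 — ω₀ = 1/√(0.00731·4.62e-09) = 1.721e+05 rad/s.
Step 3 — f₀ = ω₀/(2π) = 2.739e+04 Hz.
Step 4 — Series Q: Q = ω₀L/R = 1.721e+05·0.00731/20 = 62.89.

(a) f₀ = 2.739e+04 Hz  (b) Q = 62.89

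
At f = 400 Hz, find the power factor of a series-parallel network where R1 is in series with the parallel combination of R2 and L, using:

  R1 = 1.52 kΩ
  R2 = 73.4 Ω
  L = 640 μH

Step 1 — Angular frequency: ω = 2π·f = 2π·400 = 2513 rad/s.
Step 2 — Component impedances:
  R1: Z = R = 1520 Ω
  R2: Z = R = 73.4 Ω
  L: Z = jωL = j·2513·0.00064 = 0 + j1.608 Ω
Step 3 — Parallel branch: R2 || L = 1/(1/R2 + 1/L) = 0.03523 + j1.608 Ω.
Step 4 — Series with R1: Z_total = R1 + (R2 || L) = 1520 + j1.608 Ω = 1520∠0.1° Ω.
Step 5 — Power factor: PF = cos(φ) = Re(Z)/|Z| = 1520/1520 = 1.
Step 6 — Type: Im(Z) = 1.608 ⇒ lagging (phase φ = 0.1°).

PF = 1 (lagging, φ = 0.1°)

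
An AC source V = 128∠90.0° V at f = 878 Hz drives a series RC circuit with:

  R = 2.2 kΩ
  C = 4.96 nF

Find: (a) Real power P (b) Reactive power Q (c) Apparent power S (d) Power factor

Step 1 — Angular frequency: ω = 2π·f = 2π·878 = 5517 rad/s.
Step 2 — Component impedances:
  R: Z = R = 2200 Ω
  C: Z = 1/(jωC) = -j/(ω·C) = 0 - j3.655e+04 Ω
Step 3 — Series combination: Z_total = R + C = 2200 - j3.655e+04 Ω = 3.661e+04∠-86.6° Ω.
Step 4 — Source phasor: V = 128∠90.0° V = 0 + j128 V.
Step 5 — Current: I = V / Z = -0.00349 + j0.0002101 A = 0.003496∠176.6° A.
Step 6 — Complex power: S = V·I* = 0.02689 - j0.4467 VA.
Step 7 — Real power: P = Re(S) = 0.02689 W.
Step 8 — Reactive power: Q = Im(S) = -0.4467 VAR.
Step 9 — Apparent power: |S| = 0.4475 VA.
Step 10 — Power factor: PF = P/|S| = 0.06009 (leading).

(a) P = 0.02689 W  (b) Q = -0.4467 VAR  (c) S = 0.4475 VA  (d) PF = 0.06009 (leading)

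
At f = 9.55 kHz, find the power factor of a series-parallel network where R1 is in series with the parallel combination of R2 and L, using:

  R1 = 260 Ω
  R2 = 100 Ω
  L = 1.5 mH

Step 1 — Angular frequency: ω = 2π·f = 2π·9550 = 6e+04 rad/s.
Step 2 — Component impedances:
  R1: Z = R = 260 Ω
  R2: Z = R = 100 Ω
  L: Z = jωL = j·6e+04·0.0015 = 0 + j90.01 Ω
Step 3 — Parallel branch: R2 || L = 1/(1/R2 + 1/L) = 44.76 + j49.72 Ω.
Step 4 — Series with R1: Z_total = R1 + (R2 || L) = 304.8 + j49.72 Ω = 308.8∠9.3° Ω.
Step 5 — Power factor: PF = cos(φ) = Re(Z)/|Z| = 304.755/308.785 = 0.9869.
Step 6 — Type: Im(Z) = 49.72 ⇒ lagging (phase φ = 9.3°).

PF = 0.9869 (lagging, φ = 9.3°)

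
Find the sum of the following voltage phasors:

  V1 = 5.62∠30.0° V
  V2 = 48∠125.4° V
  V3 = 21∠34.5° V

Step 1 — Convert each phasor to rectangular form:
  V1 = 5.62·(cos(30.0°) + j·sin(30.0°)) = 4.867 + j2.81 V
  V2 = 48·(cos(125.4°) + j·sin(125.4°)) = -27.81 + j39.13 V
  V3 = 21·(cos(34.5°) + j·sin(34.5°)) = 17.31 + j11.89 V
Step 2 — Sum components: V_total = -5.632 + j53.83 V.
Step 3 — Convert to polar: |V_total| = 54.12 V, ∠V_total = 96.0°.

V_total = 54.12∠96.0° V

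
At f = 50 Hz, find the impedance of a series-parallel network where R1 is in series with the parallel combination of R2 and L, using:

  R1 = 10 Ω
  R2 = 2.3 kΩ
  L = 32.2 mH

Step 1 — Angular frequency: ω = 2π·f = 2π·50 = 314.2 rad/s.
Step 2 — Component impedances:
  R1: Z = R = 10 Ω
  R2: Z = R = 2300 Ω
  L: Z = jωL = j·314.2·0.0322 = 0 + j10.12 Ω
Step 3 — Parallel branch: R2 || L = 1/(1/R2 + 1/L) = 0.04449 + j10.12 Ω.
Step 4 — Series with R1: Z_total = R1 + (R2 || L) = 10.04 + j10.12 Ω = 14.26∠45.2° Ω.

Z = 10.04 + j10.12 Ω = 14.26∠45.2° Ω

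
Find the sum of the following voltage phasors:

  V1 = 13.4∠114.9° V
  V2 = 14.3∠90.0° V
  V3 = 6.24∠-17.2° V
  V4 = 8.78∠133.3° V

Step 1 — Convert each phasor to rectangular form:
  V1 = 13.4·(cos(114.9°) + j·sin(114.9°)) = -5.642 + j12.15 V
  V2 = 14.3·(cos(90.0°) + j·sin(90.0°)) = 0 + j14.3 V
  V3 = 6.24·(cos(-17.2°) + j·sin(-17.2°)) = 5.961 - j1.845 V
  V4 = 8.78·(cos(133.3°) + j·sin(133.3°)) = -6.021 + j6.39 V
Step 2 — Sum components: V_total = -5.702 + j31 V.
Step 3 — Convert to polar: |V_total| = 31.52 V, ∠V_total = 100.4°.

V_total = 31.52∠100.4° V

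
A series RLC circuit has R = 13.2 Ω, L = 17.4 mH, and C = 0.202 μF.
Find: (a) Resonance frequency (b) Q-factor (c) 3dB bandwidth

Step 1 — Resonance: ω₀ = 1/√(LC) = 1/√(0.0174·2.02e-07) = 1.687e+04 rad/s.
Step 2 — f₀ = ω₀/(2π) = 2685 Hz.
Step 3 — Series Q: Q = ω₀L/R = 1.687e+04·0.0174/13.2 = 22.23.
Step 4 — Bandwidth: Δω = ω₀/Q = 758.6 rad/s; BW = Δω/(2π) = 120.7 Hz.

(a) f₀ = 2685 Hz  (b) Q = 22.23  (c) BW = 120.7 Hz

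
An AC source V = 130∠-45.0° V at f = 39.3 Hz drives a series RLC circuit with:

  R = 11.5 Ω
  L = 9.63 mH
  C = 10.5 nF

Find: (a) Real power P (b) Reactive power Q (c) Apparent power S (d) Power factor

Step 1 — Angular frequency: ω = 2π·f = 2π·39.3 = 246.9 rad/s.
Step 2 — Component impedances:
  R: Z = R = 11.5 Ω
  L: Z = jωL = j·246.9·0.00963 = 0 + j2.378 Ω
  C: Z = 1/(jωC) = -j/(ω·C) = 0 - j3.857e+05 Ω
Step 3 — Series combination: Z_total = R + L + C = 11.5 - j3.857e+05 Ω = 3.857e+05∠-90.0° Ω.
Step 4 — Source phasor: V = 130∠-45.0° V = 91.92 - j91.92 V.
Step 5 — Current: I = V / Z = 0.0002383 + j0.0002383 A = 0.0003371∠45.0° A.
Step 6 — Complex power: S = V·I* = 1.307e-06 - j0.04382 VA.
Step 7 — Real power: P = Re(S) = 1.307e-06 W.
Step 8 — Reactive power: Q = Im(S) = -0.04382 VAR.
Step 9 — Apparent power: |S| = 0.04382 VA.
Step 10 — Power factor: PF = P/|S| = 2.982e-05 (leading).

(a) P = 1.307e-06 W  (b) Q = -0.04382 VAR  (c) S = 0.04382 VA  (d) PF = 2.982e-05 (leading)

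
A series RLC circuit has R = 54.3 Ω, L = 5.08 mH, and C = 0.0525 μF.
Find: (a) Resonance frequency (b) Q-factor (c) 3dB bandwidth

Step 1 — Resonance: ω₀ = 1/√(LC) = 1/√(0.00508·5.25e-08) = 6.123e+04 rad/s.
Step 2 — f₀ = ω₀/(2π) = 9746 Hz.
Step 3 — Series Q: Q = ω₀L/R = 6.123e+04·0.00508/54.3 = 5.729.
Step 4 — Bandwidth: Δω = ω₀/Q = 1.069e+04 rad/s; BW = Δω/(2π) = 1701 Hz.

(a) f₀ = 9746 Hz  (b) Q = 5.729  (c) BW = 1701 Hz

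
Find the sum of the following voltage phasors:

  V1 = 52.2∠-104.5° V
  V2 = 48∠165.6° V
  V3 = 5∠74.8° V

Step 1 — Convert each phasor to rectangular form:
  V1 = 52.2·(cos(-104.5°) + j·sin(-104.5°)) = -13.07 - j50.54 V
  V2 = 48·(cos(165.6°) + j·sin(165.6°)) = -46.49 + j11.94 V
  V3 = 5·(cos(74.8°) + j·sin(74.8°)) = 1.311 + j4.825 V
Step 2 — Sum components: V_total = -58.25 - j33.78 V.
Step 3 — Convert to polar: |V_total| = 67.33 V, ∠V_total = -149.9°.

V_total = 67.33∠-149.9° V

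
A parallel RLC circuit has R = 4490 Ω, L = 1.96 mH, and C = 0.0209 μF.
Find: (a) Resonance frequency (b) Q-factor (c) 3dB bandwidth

Step 1 — Resonance: ω₀ = 1/√(LC) = 1/√(0.00196·2.09e-08) = 1.562e+05 rad/s.
Step 2 — f₀ = ω₀/(2π) = 2.487e+04 Hz.
Step 3 — Parallel Q: Q = R/(ω₀L) = 4490/(1.562e+05·0.00196) = 14.66.
Step 4 — Bandwidth: Δω = ω₀/Q = 1.066e+04 rad/s; BW = Δω/(2π) = 1696 Hz.

(a) f₀ = 2.487e+04 Hz  (b) Q = 14.66  (c) BW = 1696 Hz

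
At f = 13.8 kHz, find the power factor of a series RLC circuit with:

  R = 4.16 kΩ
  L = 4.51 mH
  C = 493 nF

Step 1 — Angular frequency: ω = 2π·f = 2π·1.38e+04 = 8.671e+04 rad/s.
Step 2 — Component impedances:
  R: Z = R = 4160 Ω
  L: Z = jωL = j·8.671e+04·0.00451 = 0 + j391.1 Ω
  C: Z = 1/(jωC) = -j/(ω·C) = 0 - j23.39 Ω
Step 3 — Series combination: Z_total = R + L + C = 4160 + j367.7 Ω = 4176∠5.1° Ω.
Step 4 — Power factor: PF = cos(φ) = Re(Z)/|Z| = 4160/4176.2 = 0.9961.
Step 5 — Type: Im(Z) = 367.7 ⇒ lagging (phase φ = 5.1°).

PF = 0.9961 (lagging, φ = 5.1°)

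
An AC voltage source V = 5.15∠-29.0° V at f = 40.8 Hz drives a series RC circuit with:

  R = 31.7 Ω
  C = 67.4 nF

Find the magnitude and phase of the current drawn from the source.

Step 1 — Angular frequency: ω = 2π·f = 2π·40.8 = 256.4 rad/s.
Step 2 — Component impedances:
  R: Z = R = 31.7 Ω
  C: Z = 1/(jωC) = -j/(ω·C) = 0 - j5.788e+04 Ω
Step 3 — Series combination: Z_total = R + C = 31.7 - j5.788e+04 Ω = 5.788e+04∠-90.0° Ω.
Step 4 — Source phasor: V = 5.15∠-29.0° V = 4.504 - j2.497 V.
Step 5 — Ohm's law: I = V / Z_total = (4.504 - j2.497) / (31.7 - j5.788e+04) = 4.318e-05 + j7.78e-05 A.
Step 6 — Convert to polar: |I| = 8.898e-05 A, ∠I = 61.0°.

I = 8.898e-05∠61.0° A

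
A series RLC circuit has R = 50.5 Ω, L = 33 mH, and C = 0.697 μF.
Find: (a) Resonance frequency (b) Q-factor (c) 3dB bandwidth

Step 1 — Resonance: ω₀ = 1/√(LC) = 1/√(0.033·6.97e-07) = 6594 rad/s.
Step 2 — f₀ = ω₀/(2π) = 1049 Hz.
Step 3 — Series Q: Q = ω₀L/R = 6594·0.033/50.5 = 4.309.
Step 4 — Bandwidth: Δω = ω₀/Q = 1530 rad/s; BW = Δω/(2π) = 243.6 Hz.

(a) f₀ = 1049 Hz  (b) Q = 4.309  (c) BW = 243.6 Hz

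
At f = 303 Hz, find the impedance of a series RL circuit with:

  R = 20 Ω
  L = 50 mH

Step 1 — Angular frequency: ω = 2π·f = 2π·303 = 1904 rad/s.
Step 2 — Component impedances:
  R: Z = R = 20 Ω
  L: Z = jωL = j·1904·0.05 = 0 + j95.19 Ω
Step 3 — Series combination: Z_total = R + L = 20 + j95.19 Ω = 97.27∠78.1° Ω.

Z = 20 + j95.19 Ω = 97.27∠78.1° Ω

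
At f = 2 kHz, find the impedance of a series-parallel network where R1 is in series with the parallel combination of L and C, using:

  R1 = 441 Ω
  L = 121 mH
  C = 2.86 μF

Step 1 — Angular frequency: ω = 2π·f = 2π·2000 = 1.257e+04 rad/s.
Step 2 — Component impedances:
  R1: Z = R = 441 Ω
  L: Z = jωL = j·1.257e+04·0.121 = 0 + j1521 Ω
  C: Z = 1/(jωC) = -j/(ω·C) = 0 - j27.82 Ω
Step 3 — Parallel branch: L || C = 1/(1/L + 1/C) = 0 - j28.34 Ω.
Step 4 — Series with R1: Z_total = R1 + (L || C) = 441 - j28.34 Ω = 441.9∠-3.7° Ω.

Z = 441 - j28.34 Ω = 441.9∠-3.7° Ω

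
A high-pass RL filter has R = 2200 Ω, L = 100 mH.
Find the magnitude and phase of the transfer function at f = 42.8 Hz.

Step 1 — Angular frequency: ω = 2π·42.8 = 268.9 rad/s.
Step 2 — Transfer function: H(jω) = jωL/(R + jωL).
Step 3 — Numerator jωL = j·26.89; denominator R + jωL = 2200 + j26.89.
Step 4 — H = 0.0001494 + j0.01222.
Step 5 — Magnitude: |H| = 0.01222 (-38.3 dB); phase: φ = 89.3°.

|H| = 0.01222 (-38.3 dB), φ = 89.3°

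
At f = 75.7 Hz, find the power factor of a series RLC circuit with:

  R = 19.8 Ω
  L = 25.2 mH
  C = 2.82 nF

Step 1 — Angular frequency: ω = 2π·f = 2π·75.7 = 475.6 rad/s.
Step 2 — Component impedances:
  R: Z = R = 19.8 Ω
  L: Z = jωL = j·475.6·0.0252 = 0 + j11.99 Ω
  C: Z = 1/(jωC) = -j/(ω·C) = 0 - j7.455e+05 Ω
Step 3 — Series combination: Z_total = R + L + C = 19.8 - j7.455e+05 Ω = 7.455e+05∠-90.0° Ω.
Step 4 — Power factor: PF = cos(φ) = Re(Z)/|Z| = 19.8/7.455e+05 = 2.656e-05.
Step 5 — Type: Im(Z) = -7.455e+05 ⇒ leading (phase φ = -90.0°).

PF = 2.656e-05 (leading, φ = -90.0°)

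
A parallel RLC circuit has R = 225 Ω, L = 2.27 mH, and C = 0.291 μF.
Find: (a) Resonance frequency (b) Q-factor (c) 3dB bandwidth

Step 1 — Resonance: ω₀ = 1/√(LC) = 1/√(0.00227·2.91e-07) = 3.891e+04 rad/s.
Step 2 — f₀ = ω₀/(2π) = 6192 Hz.
Step 3 — Parallel Q: Q = R/(ω₀L) = 225/(3.891e+04·0.00227) = 2.548.
Step 4 — Bandwidth: Δω = ω₀/Q = 1.527e+04 rad/s; BW = Δω/(2π) = 2431 Hz.

(a) f₀ = 6192 Hz  (b) Q = 2.548  (c) BW = 2431 Hz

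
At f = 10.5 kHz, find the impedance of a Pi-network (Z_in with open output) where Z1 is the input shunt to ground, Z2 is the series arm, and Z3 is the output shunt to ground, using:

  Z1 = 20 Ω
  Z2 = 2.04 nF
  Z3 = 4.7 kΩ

Step 1 — Angular frequency: ω = 2π·f = 2π·1.05e+04 = 6.597e+04 rad/s.
Step 2 — Component impedances:
  Z1: Z = R = 20 Ω
  Z2: Z = 1/(jωC) = -j/(ω·C) = 0 - j7430 Ω
  Z3: Z = R = 4700 Ω
Step 3 — With open output, the series arm Z2 and the output shunt Z3 appear in series to ground: Z2 + Z3 = 4700 - j7430 Ω.
Step 4 — Parallel with input shunt Z1: Z_in = Z1 || (Z2 + Z3) = 19.98 - j0.03836 Ω = 19.98∠-0.1° Ω.

Z = 19.98 - j0.03836 Ω = 19.98∠-0.1° Ω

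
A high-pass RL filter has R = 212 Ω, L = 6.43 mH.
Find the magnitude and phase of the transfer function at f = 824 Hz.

Step 1 — Angular frequency: ω = 2π·824 = 5177 rad/s.
Step 2 — Transfer function: H(jω) = jωL/(R + jωL).
Step 3 — Numerator jωL = j·33.29; denominator R + jωL = 212 + j33.29.
Step 4 — H = 0.02406 + j0.1533.
Step 5 — Magnitude: |H| = 0.1551 (-16.2 dB); phase: φ = 81.1°.

|H| = 0.1551 (-16.2 dB), φ = 81.1°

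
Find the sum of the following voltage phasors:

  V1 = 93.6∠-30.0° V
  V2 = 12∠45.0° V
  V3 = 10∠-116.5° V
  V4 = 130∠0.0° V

Step 1 — Convert each phasor to rectangular form:
  V1 = 93.6·(cos(-30.0°) + j·sin(-30.0°)) = 81.06 - j46.8 V
  V2 = 12·(cos(45.0°) + j·sin(45.0°)) = 8.485 + j8.485 V
  V3 = 10·(cos(-116.5°) + j·sin(-116.5°)) = -4.462 - j8.949 V
  V4 = 130·(cos(0.0°) + j·sin(0.0°)) = 130 V
Step 2 — Sum components: V_total = 215.1 - j47.26 V.
Step 3 — Convert to polar: |V_total| = 220.2 V, ∠V_total = -12.4°.

V_total = 220.2∠-12.4° V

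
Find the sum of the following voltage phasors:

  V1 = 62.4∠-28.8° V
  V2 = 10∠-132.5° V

Step 1 — Convert each phasor to rectangular form:
  V1 = 62.4·(cos(-28.8°) + j·sin(-28.8°)) = 54.68 - j30.06 V
  V2 = 10·(cos(-132.5°) + j·sin(-132.5°)) = -6.756 - j7.373 V
Step 2 — Sum components: V_total = 47.93 - j37.43 V.
Step 3 — Convert to polar: |V_total| = 60.81 V, ∠V_total = -38.0°.

V_total = 60.81∠-38.0° V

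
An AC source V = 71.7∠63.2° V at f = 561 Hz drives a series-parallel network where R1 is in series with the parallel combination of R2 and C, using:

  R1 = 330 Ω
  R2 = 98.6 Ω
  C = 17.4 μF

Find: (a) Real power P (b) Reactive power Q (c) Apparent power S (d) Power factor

Step 1 — Angular frequency: ω = 2π·f = 2π·561 = 3525 rad/s.
Step 2 — Component impedances:
  R1: Z = R = 330 Ω
  R2: Z = R = 98.6 Ω
  C: Z = 1/(jωC) = -j/(ω·C) = 0 - j16.3 Ω
Step 3 — Parallel branch: R2 || C = 1/(1/R2 + 1/C) = 2.624 - j15.87 Ω.
Step 4 — Series with R1: Z_total = R1 + (R2 || C) = 332.6 - j15.87 Ω = 333∠-2.7° Ω.
Step 5 — Source phasor: V = 71.7∠63.2° V = 32.33 + j64 V.
Step 6 — Current: I = V / Z = 0.08781 + j0.1966 A = 0.2153∠65.9° A.
Step 7 — Complex power: S = V·I* = 15.42 - j0.7358 VA.
Step 8 — Real power: P = Re(S) = 15.42 W.
Step 9 — Reactive power: Q = Im(S) = -0.7358 VAR.
Step 10 — Apparent power: |S| = 15.44 VA.
Step 11 — Power factor: PF = P/|S| = 0.9989 (leading).

(a) P = 15.42 W  (b) Q = -0.7358 VAR  (c) S = 15.44 VA  (d) PF = 0.9989 (leading)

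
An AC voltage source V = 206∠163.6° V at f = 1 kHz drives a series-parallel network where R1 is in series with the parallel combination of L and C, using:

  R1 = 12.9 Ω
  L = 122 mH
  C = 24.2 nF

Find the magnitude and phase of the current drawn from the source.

Step 1 — Angular frequency: ω = 2π·f = 2π·1000 = 6283 rad/s.
Step 2 — Component impedances:
  R1: Z = R = 12.9 Ω
  L: Z = jωL = j·6283·0.122 = 0 + j766.5 Ω
  C: Z = 1/(jωC) = -j/(ω·C) = 0 - j6577 Ω
Step 3 — Parallel branch: L || C = 1/(1/L + 1/C) = 0 + j867.7 Ω.
Step 4 — Series with R1: Z_total = R1 + (L || C) = 12.9 + j867.7 Ω = 867.8∠89.1° Ω.
Step 5 — Source phasor: V = 206∠163.6° V = -197.6 + j58.16 V.
Step 6 — Ohm's law: I = V / Z_total = (-197.6 + j58.16) / (12.9 + j867.7) = 0.06363 + j0.2287 A.
Step 7 — Convert to polar: |I| = 0.2374 A, ∠I = 74.5°.

I = 0.2374∠74.5° A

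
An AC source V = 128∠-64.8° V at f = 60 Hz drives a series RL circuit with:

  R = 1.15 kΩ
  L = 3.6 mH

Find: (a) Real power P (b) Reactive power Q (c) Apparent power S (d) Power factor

Step 1 — Angular frequency: ω = 2π·f = 2π·60 = 377 rad/s.
Step 2 — Component impedances:
  R: Z = R = 1150 Ω
  L: Z = jωL = j·377·0.0036 = 0 + j1.357 Ω
Step 3 — Series combination: Z_total = R + L = 1150 + j1.357 Ω = 1150∠0.1° Ω.
Step 4 — Source phasor: V = 128∠-64.8° V = 54.5 - j115.8 V.
Step 5 — Current: I = V / Z = 0.04727 - j0.1008 A = 0.1113∠-64.9° A.
Step 6 — Complex power: S = V·I* = 14.25 + j0.01681 VA.
Step 7 — Real power: P = Re(S) = 14.25 W.
Step 8 — Reactive power: Q = Im(S) = 0.01681 VAR.
Step 9 — Apparent power: |S| = 14.25 VA.
Step 10 — Power factor: PF = P/|S| = 1 (lagging).

(a) P = 14.25 W  (b) Q = 0.01681 VAR  (c) S = 14.25 VA  (d) PF = 1 (lagging)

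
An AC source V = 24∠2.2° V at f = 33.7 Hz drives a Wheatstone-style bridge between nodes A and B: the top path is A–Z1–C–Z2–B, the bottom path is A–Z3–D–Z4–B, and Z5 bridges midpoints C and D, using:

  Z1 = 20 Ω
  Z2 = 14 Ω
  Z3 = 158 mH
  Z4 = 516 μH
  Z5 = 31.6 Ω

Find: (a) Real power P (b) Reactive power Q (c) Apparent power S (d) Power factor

Step 1 — Angular frequency: ω = 2π·f = 2π·33.7 = 211.7 rad/s.
Step 2 — Component impedances:
  Z1: Z = R = 20 Ω
  Z2: Z = R = 14 Ω
  Z3: Z = jωL = j·211.7·0.158 = 0 + j33.46 Ω
  Z4: Z = jωL = j·211.7·0.000516 = 0 + j0.1093 Ω
  Z5: Z = R = 31.6 Ω
Step 3 — Bridge requires nodal analysis (the Z5 bridge couples midpoints C and D, so the two paths cannot be reduced to a simple series/parallel combination). Setting node B to ground and injecting 1 A at node A, the 3-node admittance system at A, C, D solves to V_A = Z_AB = 16.66 + j14.77 Ω = 22.26∠41.6° Ω.
Step 4 — Source phasor: V = 24∠2.2° V = 23.98 + j0.9213 V.
Step 5 — Current: I = V / Z = 0.8333 - j0.6838 A = 1.078∠-39.4° A.
Step 6 — Complex power: S = V·I* = 19.35 + j17.17 VA.
Step 7 — Real power: P = Re(S) = 19.35 W.
Step 8 — Reactive power: Q = Im(S) = 17.17 VAR.
Step 9 — Apparent power: |S| = 25.87 VA.
Step 10 — Power factor: PF = P/|S| = 0.7481 (lagging).

(a) P = 19.35 W  (b) Q = 17.17 VAR  (c) S = 25.87 VA  (d) PF = 0.7481 (lagging)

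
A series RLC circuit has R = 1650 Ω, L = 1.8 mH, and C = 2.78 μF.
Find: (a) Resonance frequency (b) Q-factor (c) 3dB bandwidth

Step 1 — Resonance condition Im(Z)=0 gives ω₀ = 1/√(LC).
Step 2 — ω₀ = 1/√(0.0018·2.78e-06) = 1.414e+04 rad/s.
Step 3 — f₀ = ω₀/(2π) = 2250 Hz.
Step 4 — Series Q: Q = ω₀L/R = 1.414e+04·0.0018/1650 = 0.01542.
Step 5 — 3dB bandwidth: Δω = ω₀/Q = 9.167e+05 rad/s; BW = Δω/(2π) = 1.459e+05 Hz.

(a) f₀ = 2250 Hz  (b) Q = 0.01542  (c) BW = 1.459e+05 Hz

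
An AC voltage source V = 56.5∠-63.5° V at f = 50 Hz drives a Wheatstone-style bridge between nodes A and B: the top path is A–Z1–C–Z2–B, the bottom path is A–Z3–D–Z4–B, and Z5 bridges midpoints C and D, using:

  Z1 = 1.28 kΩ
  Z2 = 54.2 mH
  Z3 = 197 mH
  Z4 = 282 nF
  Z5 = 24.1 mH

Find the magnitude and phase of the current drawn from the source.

Step 1 — Angular frequency: ω = 2π·f = 2π·50 = 314.2 rad/s.
Step 2 — Component impedances:
  Z1: Z = R = 1280 Ω
  Z2: Z = jωL = j·314.2·0.0542 = 0 + j17.03 Ω
  Z3: Z = jωL = j·314.2·0.197 = 0 + j61.89 Ω
  Z4: Z = 1/(jωC) = -j/(ω·C) = 0 - j1.129e+04 Ω
  Z5: Z = jωL = j·314.2·0.0241 = 0 + j7.571 Ω
Step 3 — Bridge requires nodal analysis (the Z5 bridge couples midpoints C and D, so the two paths cannot be reduced to a simple series/parallel combination). Setting node B to ground and injecting 1 A at node A, the 3-node admittance system at A, C, D solves to V_A = Z_AB = 3.76 + j86.34 Ω = 86.42∠87.5° Ω.
Step 4 — Source phasor: V = 56.5∠-63.5° V = 25.21 - j50.56 V.
Step 5 — Ohm's law: I = V / Z_total = (25.21 - j50.56) / (3.76 + j86.34) = -0.5719 - j0.3169 A.
Step 6 — Convert to polar: |I| = 0.6538 A, ∠I = -151.0°.

I = 0.6538∠-151.0° A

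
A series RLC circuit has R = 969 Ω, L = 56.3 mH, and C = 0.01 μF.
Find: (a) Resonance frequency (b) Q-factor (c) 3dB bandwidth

Step 1 — Resonance condition Im(Z)=0 gives ω₀ = 1/√(LC).
Step 2 — ω₀ = 1/√(0.0563·1e-08) = 4.214e+04 rad/s.
Step 3 — f₀ = ω₀/(2π) = 6708 Hz.
Step 4 — Series Q: Q = ω₀L/R = 4.214e+04·0.0563/969 = 2.449.
Step 5 — 3dB bandwidth: Δω = ω₀/Q = 1.721e+04 rad/s; BW = Δω/(2π) = 2739 Hz.

(a) f₀ = 6708 Hz  (b) Q = 2.449  (c) BW = 2739 Hz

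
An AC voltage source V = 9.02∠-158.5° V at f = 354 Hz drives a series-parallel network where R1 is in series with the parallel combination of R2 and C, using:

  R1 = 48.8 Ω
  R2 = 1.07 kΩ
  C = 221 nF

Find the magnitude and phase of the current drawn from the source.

Step 1 — Angular frequency: ω = 2π·f = 2π·354 = 2224 rad/s.
Step 2 — Component impedances:
  R1: Z = R = 48.8 Ω
  R2: Z = R = 1070 Ω
  C: Z = 1/(jωC) = -j/(ω·C) = 0 - j2034 Ω
Step 3 — Parallel branch: R2 || C = 1/(1/R2 + 1/C) = 838.1 - j440.8 Ω.
Step 4 — Series with R1: Z_total = R1 + (R2 || C) = 886.9 - j440.8 Ω = 990.4∠-26.4° Ω.
Step 5 — Source phasor: V = 9.02∠-158.5° V = -8.392 - j3.306 V.
Step 6 — Ohm's law: I = V / Z_total = (-8.392 - j3.306) / (886.9 - j440.8) = -0.006102 - j0.00676 A.
Step 7 — Convert to polar: |I| = 0.009107 A, ∠I = -132.1°.

I = 0.009107∠-132.1° A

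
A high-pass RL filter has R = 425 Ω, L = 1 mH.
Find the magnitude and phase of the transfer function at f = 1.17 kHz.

Step 1 — Angular frequency: ω = 2π·1170 = 7351 rad/s.
Step 2 — Transfer function: H(jω) = jωL/(R + jωL).
Step 3 — Numerator jωL = j·7.351; denominator R + jωL = 425 + j7.351.
Step 4 — H = 0.0002991 + j0.01729.
Step 5 — Magnitude: |H| = 0.01729 (-35.2 dB); phase: φ = 89.0°.

|H| = 0.01729 (-35.2 dB), φ = 89.0°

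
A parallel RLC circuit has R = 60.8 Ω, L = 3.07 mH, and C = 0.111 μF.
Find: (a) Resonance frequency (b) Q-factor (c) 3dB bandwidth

Step 1 — Resonance: ω₀ = 1/√(LC) = 1/√(0.00307·1.11e-07) = 5.417e+04 rad/s.
Step 2 — f₀ = ω₀/(2π) = 8622 Hz.
Step 3 — Parallel Q: Q = R/(ω₀L) = 60.8/(5.417e+04·0.00307) = 0.3656.
Step 4 — Bandwidth: Δω = ω₀/Q = 1.482e+05 rad/s; BW = Δω/(2π) = 2.358e+04 Hz.

(a) f₀ = 8622 Hz  (b) Q = 0.3656  (c) BW = 2.358e+04 Hz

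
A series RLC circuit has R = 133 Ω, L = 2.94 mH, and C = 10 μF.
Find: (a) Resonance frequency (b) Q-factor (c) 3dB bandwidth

Step 1 — Resonance: ω₀ = 1/√(LC) = 1/√(0.00294·1e-05) = 5832 rad/s.
Step 2 — f₀ = ω₀/(2π) = 928.2 Hz.
Step 3 — Series Q: Q = ω₀L/R = 5832·0.00294/133 = 0.1289.
Step 4 — Bandwidth: Δω = ω₀/Q = 4.524e+04 rad/s; BW = Δω/(2π) = 7200 Hz.

(a) f₀ = 928.2 Hz  (b) Q = 0.1289  (c) BW = 7200 Hz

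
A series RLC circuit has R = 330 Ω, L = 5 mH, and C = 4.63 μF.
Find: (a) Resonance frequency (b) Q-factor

Step 1 — Resonance condition Im(Z)=0 gives ω₀ = 1/√(LC).
Step 2 — ω₀ = 1/√(0.005·4.63e-06) = 6572 rad/s.
Step 3 — f₀ = ω₀/(2π) = 1046 Hz.
Step 4 — Series Q: Q = ω₀L/R = 6572·0.005/330 = 0.09958.

(a) f₀ = 1046 Hz  (b) Q = 0.09958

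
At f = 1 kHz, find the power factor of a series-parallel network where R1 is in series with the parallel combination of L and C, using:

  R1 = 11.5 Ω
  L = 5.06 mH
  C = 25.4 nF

Step 1 — Angular frequency: ω = 2π·f = 2π·1000 = 6283 rad/s.
Step 2 — Component impedances:
  R1: Z = R = 11.5 Ω
  L: Z = jωL = j·6283·0.00506 = 0 + j31.79 Ω
  C: Z = 1/(jωC) = -j/(ω·C) = 0 - j6266 Ω
Step 3 — Parallel branch: L || C = 1/(1/L + 1/C) = 0 + j31.96 Ω.
Step 4 — Series with R1: Z_total = R1 + (L || C) = 11.5 + j31.96 Ω = 33.96∠70.2° Ω.
Step 5 — Power factor: PF = cos(φ) = Re(Z)/|Z| = 11.5/33.96 = 0.3386.
Step 6 — Type: Im(Z) = 31.96 ⇒ lagging (phase φ = 70.2°).

PF = 0.3386 (lagging, φ = 70.2°)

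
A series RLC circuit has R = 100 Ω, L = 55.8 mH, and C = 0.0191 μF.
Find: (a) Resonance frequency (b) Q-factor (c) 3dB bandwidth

Step 1 — Resonance: ω₀ = 1/√(LC) = 1/√(0.0558·1.91e-08) = 3.063e+04 rad/s.
Step 2 — f₀ = ω₀/(2π) = 4875 Hz.
Step 3 — Series Q: Q = ω₀L/R = 3.063e+04·0.0558/100 = 17.09.
Step 4 — Bandwidth: Δω = ω₀/Q = 1792 rad/s; BW = Δω/(2π) = 285.2 Hz.

(a) f₀ = 4875 Hz  (b) Q = 17.09  (c) BW = 285.2 Hz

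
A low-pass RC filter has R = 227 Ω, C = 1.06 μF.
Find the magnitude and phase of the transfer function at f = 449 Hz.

Step 1 — Angular frequency: ω = 2π·449 = 2821 rad/s.
Step 2 — Transfer function: H(jω) = 1/(1 + jωRC).
Step 3 — Denominator: 1 + jωRC = 1 + j·2821·227·1.06e-06 = 1 + j0.6788.
Step 4 — H = 0.6846 - j0.4647.
Step 5 — Magnitude: |H| = 0.8274 (-1.6 dB); phase: φ = -34.2°.

|H| = 0.8274 (-1.6 dB), φ = -34.2°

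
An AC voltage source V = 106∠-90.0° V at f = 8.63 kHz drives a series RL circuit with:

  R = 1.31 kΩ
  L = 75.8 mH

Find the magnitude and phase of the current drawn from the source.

Step 1 — Angular frequency: ω = 2π·f = 2π·8630 = 5.422e+04 rad/s.
Step 2 — Component impedances:
  R: Z = R = 1310 Ω
  L: Z = jωL = j·5.422e+04·0.0758 = 0 + j4110 Ω
Step 3 — Series combination: Z_total = R + L = 1310 + j4110 Ω = 4314∠72.3° Ω.
Step 4 — Source phasor: V = 106∠-90.0° V = 0 - j106 V.
Step 5 — Ohm's law: I = V / Z_total = (0 - j106) / (1310 + j4110) = -0.02341 - j0.007462 A.
Step 6 — Convert to polar: |I| = 0.02457 A, ∠I = -162.3°.

I = 0.02457∠-162.3° A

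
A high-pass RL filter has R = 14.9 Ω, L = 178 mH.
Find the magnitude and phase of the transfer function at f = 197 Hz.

Step 1 — Angular frequency: ω = 2π·197 = 1238 rad/s.
Step 2 — Transfer function: H(jω) = jωL/(R + jωL).
Step 3 — Numerator jωL = j·220.3; denominator R + jωL = 14.9 + j220.3.
Step 4 — H = 0.9954 + j0.06732.
Step 5 — Magnitude: |H| = 0.9977 (-0.0 dB); phase: φ = 3.9°.

|H| = 0.9977 (-0.0 dB), φ = 3.9°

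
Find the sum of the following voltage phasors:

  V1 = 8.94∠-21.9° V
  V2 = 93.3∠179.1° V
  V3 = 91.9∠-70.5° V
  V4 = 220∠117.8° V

Step 1 — Convert each phasor to rectangular form:
  V1 = 8.94·(cos(-21.9°) + j·sin(-21.9°)) = 8.295 - j3.335 V
  V2 = 93.3·(cos(179.1°) + j·sin(179.1°)) = -93.29 + j1.465 V
  V3 = 91.9·(cos(-70.5°) + j·sin(-70.5°)) = 30.68 - j86.63 V
  V4 = 220·(cos(117.8°) + j·sin(117.8°)) = -102.6 + j194.6 V
Step 2 — Sum components: V_total = -156.9 + j106.1 V.
Step 3 — Convert to polar: |V_total| = 189.4 V, ∠V_total = 145.9°.

V_total = 189.4∠145.9° V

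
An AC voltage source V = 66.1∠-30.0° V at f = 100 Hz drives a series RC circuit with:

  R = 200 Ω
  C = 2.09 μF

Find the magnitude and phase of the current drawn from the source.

Step 1 — Angular frequency: ω = 2π·f = 2π·100 = 628.3 rad/s.
Step 2 — Component impedances:
  R: Z = R = 200 Ω
  C: Z = 1/(jωC) = -j/(ω·C) = 0 - j761.5 Ω
Step 3 — Series combination: Z_total = R + C = 200 - j761.5 Ω = 787.3∠-75.3° Ω.
Step 4 — Source phasor: V = 66.1∠-30.0° V = 57.24 - j33.05 V.
Step 5 — Ohm's law: I = V / Z_total = (57.24 - j33.05) / (200 - j761.5) = 0.05907 + j0.05966 A.
Step 6 — Convert to polar: |I| = 0.08395 A, ∠I = 45.3°.

I = 0.08395∠45.3° A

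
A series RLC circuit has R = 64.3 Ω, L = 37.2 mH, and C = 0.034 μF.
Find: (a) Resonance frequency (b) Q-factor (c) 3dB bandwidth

Step 1 — Resonance condition Im(Z)=0 gives ω₀ = 1/√(LC).
Step 2 — ω₀ = 1/√(0.0372·3.4e-08) = 2.812e+04 rad/s.
Step 3 — f₀ = ω₀/(2π) = 4475 Hz.
Step 4 — Series Q: Q = ω₀L/R = 2.812e+04·0.0372/64.3 = 16.27.
Step 5 — 3dB bandwidth: Δω = ω₀/Q = 1728 rad/s; BW = Δω/(2π) = 275.1 Hz.

(a) f₀ = 4475 Hz  (b) Q = 16.27  (c) BW = 275.1 Hz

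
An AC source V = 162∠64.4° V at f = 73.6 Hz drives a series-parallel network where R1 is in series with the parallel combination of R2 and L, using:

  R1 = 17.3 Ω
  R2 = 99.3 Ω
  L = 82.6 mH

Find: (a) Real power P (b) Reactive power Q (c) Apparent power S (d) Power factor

Step 1 — Angular frequency: ω = 2π·f = 2π·73.6 = 462.4 rad/s.
Step 2 — Component impedances:
  R1: Z = R = 17.3 Ω
  R2: Z = R = 99.3 Ω
  L: Z = jωL = j·462.4·0.0826 = 0 + j38.2 Ω
Step 3 — Parallel branch: R2 || L = 1/(1/R2 + 1/L) = 12.8 + j33.27 Ω.
Step 4 — Series with R1: Z_total = R1 + (R2 || L) = 30.1 + j33.27 Ω = 44.87∠47.9° Ω.
Step 5 — Source phasor: V = 162∠64.4° V = 70 + j146.1 V.
Step 6 — Current: I = V / Z = 3.461 + j1.027 A = 3.611∠16.5° A.
Step 7 — Complex power: S = V·I* = 392.4 + j433.8 VA.
Step 8 — Real power: P = Re(S) = 392.4 W.
Step 9 — Reactive power: Q = Im(S) = 433.8 VAR.
Step 10 — Apparent power: |S| = 584.9 VA.
Step 11 — Power factor: PF = P/|S| = 0.6708 (lagging).

(a) P = 392.4 W  (b) Q = 433.8 VAR  (c) S = 584.9 VA  (d) PF = 0.6708 (lagging)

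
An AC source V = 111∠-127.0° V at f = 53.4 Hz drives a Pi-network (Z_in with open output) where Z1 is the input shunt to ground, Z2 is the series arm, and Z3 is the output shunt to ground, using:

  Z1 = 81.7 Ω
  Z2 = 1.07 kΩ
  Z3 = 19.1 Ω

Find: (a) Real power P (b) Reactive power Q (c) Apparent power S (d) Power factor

Step 1 — Angular frequency: ω = 2π·f = 2π·53.4 = 335.5 rad/s.
Step 2 — Component impedances:
  Z1: Z = R = 81.7 Ω
  Z2: Z = R = 1070 Ω
  Z3: Z = R = 19.1 Ω
Step 3 — With open output, the series arm Z2 and the output shunt Z3 appear in series to ground: Z2 + Z3 = 1089 Ω.
Step 4 — Parallel with input shunt Z1: Z_in = Z1 || (Z2 + Z3) = 76 Ω = 76∠0.0° Ω.
Step 5 — Source phasor: V = 111∠-127.0° V = -66.8 - j88.65 V.
Step 6 — Current: I = V / Z = -0.879 - j1.166 A = 1.461∠-127.0° A.
Step 7 — Complex power: S = V·I* = 162.1 VA.
Step 8 — Real power: P = Re(S) = 162.1 W.
Step 9 — Reactive power: Q = Im(S) = 0 VAR.
Step 10 — Apparent power: |S| = 162.1 VA.
Step 11 — Power factor: PF = P/|S| = 1 (unity).

(a) P = 162.1 W  (b) Q = 0 VAR  (c) S = 162.1 VA  (d) PF = 1 (unity)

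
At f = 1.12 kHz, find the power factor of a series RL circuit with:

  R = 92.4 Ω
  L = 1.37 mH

Step 1 — Angular frequency: ω = 2π·f = 2π·1120 = 7037 rad/s.
Step 2 — Component impedances:
  R: Z = R = 92.4 Ω
  L: Z = jωL = j·7037·0.00137 = 0 + j9.641 Ω
Step 3 — Series combination: Z_total = R + L = 92.4 + j9.641 Ω = 92.9∠6.0° Ω.
Step 4 — Power factor: PF = cos(φ) = Re(Z)/|Z| = 92.4/92.9 = 0.9946.
Step 5 — Type: Im(Z) = 9.641 ⇒ lagging (phase φ = 6.0°).

PF = 0.9946 (lagging, φ = 6.0°)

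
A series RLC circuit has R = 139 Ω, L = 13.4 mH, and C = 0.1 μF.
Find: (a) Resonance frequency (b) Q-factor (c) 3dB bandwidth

Step 1 — Resonance: ω₀ = 1/√(LC) = 1/√(0.0134·1e-07) = 2.732e+04 rad/s.
Step 2 — f₀ = ω₀/(2π) = 4348 Hz.
Step 3 — Series Q: Q = ω₀L/R = 2.732e+04·0.0134/139 = 2.634.
Step 4 — Bandwidth: Δω = ω₀/Q = 1.037e+04 rad/s; BW = Δω/(2π) = 1651 Hz.

(a) f₀ = 4348 Hz  (b) Q = 2.634  (c) BW = 1651 Hz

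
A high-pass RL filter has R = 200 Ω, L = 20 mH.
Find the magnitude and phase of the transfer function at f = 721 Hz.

Step 1 — Angular frequency: ω = 2π·721 = 4530 rad/s.
Step 2 — Transfer function: H(jω) = jωL/(R + jωL).
Step 3 — Numerator jωL = j·90.6; denominator R + jωL = 200 + j90.6.
Step 4 — H = 0.1703 + j0.3759.
Step 5 — Magnitude: |H| = 0.4126 (-7.7 dB); phase: φ = 65.6°.

|H| = 0.4126 (-7.7 dB), φ = 65.6°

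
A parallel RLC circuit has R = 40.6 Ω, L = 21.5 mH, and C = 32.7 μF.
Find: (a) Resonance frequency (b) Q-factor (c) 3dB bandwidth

Step 1 — Resonance: ω₀ = 1/√(LC) = 1/√(0.0215·3.27e-05) = 1193 rad/s.
Step 2 — f₀ = ω₀/(2π) = 189.8 Hz.
Step 3 — Parallel Q: Q = R/(ω₀L) = 40.6/(1193·0.0215) = 1.583.
Step 4 — Bandwidth: Δω = ω₀/Q = 753.2 rad/s; BW = Δω/(2π) = 119.9 Hz.

(a) f₀ = 189.8 Hz  (b) Q = 1.583  (c) BW = 119.9 Hz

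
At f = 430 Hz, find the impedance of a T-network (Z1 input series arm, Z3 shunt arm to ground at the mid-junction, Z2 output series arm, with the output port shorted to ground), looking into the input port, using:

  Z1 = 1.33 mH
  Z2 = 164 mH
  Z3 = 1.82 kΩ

Step 1 — Angular frequency: ω = 2π·f = 2π·430 = 2702 rad/s.
Step 2 — Component impedances:
  Z1: Z = jωL = j·2702·0.00133 = 0 + j3.593 Ω
  Z2: Z = jωL = j·2702·0.164 = 0 + j443.1 Ω
  Z3: Z = R = 1820 Ω
Step 3 — With the output port shorted to ground, the output series arm Z2 runs from the junction to ground; the shunt arm Z3 also runs from the junction to ground. They appear in parallel: Z3 || Z2 = 101.8 + j418.3 Ω.
Step 4 — Series with input arm Z1: Z_in = Z1 + (Z3 || Z2) = 101.8 + j421.9 Ω = 434∠76.4° Ω.

Z = 101.8 + j421.9 Ω = 434∠76.4° Ω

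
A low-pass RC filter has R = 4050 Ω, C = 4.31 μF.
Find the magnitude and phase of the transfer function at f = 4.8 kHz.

Step 1 — Angular frequency: ω = 2π·4800 = 3.016e+04 rad/s.
Step 2 — Transfer function: H(jω) = 1/(1 + jωRC).
Step 3 — Denominator: 1 + jωRC = 1 + j·3.016e+04·4050·4.31e-06 = 1 + j526.4.
Step 4 — H = 3.608e-06 - j0.0019.
Step 5 — Magnitude: |H| = 0.0019 (-54.4 dB); phase: φ = -89.9°.

|H| = 0.0019 (-54.4 dB), φ = -89.9°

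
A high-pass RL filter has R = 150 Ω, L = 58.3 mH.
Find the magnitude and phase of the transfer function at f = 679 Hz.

Step 1 — Angular frequency: ω = 2π·679 = 4266 rad/s.
Step 2 — Transfer function: H(jω) = jωL/(R + jωL).
Step 3 — Numerator jωL = j·248.7; denominator R + jωL = 150 + j248.7.
Step 4 — H = 0.7333 + j0.4422.
Step 5 — Magnitude: |H| = 0.8563 (-1.3 dB); phase: φ = 31.1°.

|H| = 0.8563 (-1.3 dB), φ = 31.1°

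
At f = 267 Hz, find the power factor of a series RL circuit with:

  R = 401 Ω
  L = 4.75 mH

Step 1 — Angular frequency: ω = 2π·f = 2π·267 = 1678 rad/s.
Step 2 — Component impedances:
  R: Z = R = 401 Ω
  L: Z = jωL = j·1678·0.00475 = 0 + j7.969 Ω
Step 3 — Series combination: Z_total = R + L = 401 + j7.969 Ω = 401.1∠1.1° Ω.
Step 4 — Power factor: PF = cos(φ) = Re(Z)/|Z| = 401/401.1 = 0.9998.
Step 5 — Type: Im(Z) = 7.969 ⇒ lagging (phase φ = 1.1°).

PF = 0.9998 (lagging, φ = 1.1°)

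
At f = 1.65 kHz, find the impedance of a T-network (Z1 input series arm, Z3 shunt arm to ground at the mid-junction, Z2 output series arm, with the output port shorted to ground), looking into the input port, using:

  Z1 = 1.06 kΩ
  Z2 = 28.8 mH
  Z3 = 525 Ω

Step 1 — Angular frequency: ω = 2π·f = 2π·1650 = 1.037e+04 rad/s.
Step 2 — Component impedances:
  Z1: Z = R = 1060 Ω
  Z2: Z = jωL = j·1.037e+04·0.0288 = 0 + j298.6 Ω
  Z3: Z = R = 525 Ω
Step 3 — With the output port shorted to ground, the output series arm Z2 runs from the junction to ground; the shunt arm Z3 also runs from the junction to ground. They appear in parallel: Z3 || Z2 = 128.3 + j225.6 Ω.
Step 4 — Series with input arm Z1: Z_in = Z1 + (Z3 || Z2) = 1188 + j225.6 Ω = 1210∠10.7° Ω.

Z = 1188 + j225.6 Ω = 1210∠10.7° Ω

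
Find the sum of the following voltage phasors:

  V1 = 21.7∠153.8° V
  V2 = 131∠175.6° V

Step 1 — Convert each phasor to rectangular form:
  V1 = 21.7·(cos(153.8°) + j·sin(153.8°)) = -19.47 + j9.581 V
  V2 = 131·(cos(175.6°) + j·sin(175.6°)) = -130.6 + j10.05 V
Step 2 — Sum components: V_total = -150.1 + j19.63 V.
Step 3 — Convert to polar: |V_total| = 151.4 V, ∠V_total = 172.5°.

V_total = 151.4∠172.5° V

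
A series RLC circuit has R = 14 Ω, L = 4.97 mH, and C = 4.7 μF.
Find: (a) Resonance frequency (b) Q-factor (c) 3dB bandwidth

Step 1 — Resonance: ω₀ = 1/√(LC) = 1/√(0.00497·4.7e-06) = 6543 rad/s.
Step 2 — f₀ = ω₀/(2π) = 1041 Hz.
Step 3 — Series Q: Q = ω₀L/R = 6543·0.00497/14 = 2.323.
Step 4 — Bandwidth: Δω = ω₀/Q = 2817 rad/s; BW = Δω/(2π) = 448.3 Hz.

(a) f₀ = 1041 Hz  (b) Q = 2.323  (c) BW = 448.3 Hz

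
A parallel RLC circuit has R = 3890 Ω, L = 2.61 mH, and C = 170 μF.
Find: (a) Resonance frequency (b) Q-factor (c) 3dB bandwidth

Step 1 — Resonance: ω₀ = 1/√(LC) = 1/√(0.00261·0.00017) = 1501 rad/s.
Step 2 — f₀ = ω₀/(2π) = 238.9 Hz.
Step 3 — Parallel Q: Q = R/(ω₀L) = 3890/(1501·0.00261) = 992.8.
Step 4 — Bandwidth: Δω = ω₀/Q = 1.512 rad/s; BW = Δω/(2π) = 0.2407 Hz.

(a) f₀ = 238.9 Hz  (b) Q = 992.8  (c) BW = 0.2407 Hz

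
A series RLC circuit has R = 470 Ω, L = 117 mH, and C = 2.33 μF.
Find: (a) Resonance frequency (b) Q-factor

Step 1 — Resonance condition Im(Z)=0 gives ω₀ = 1/√(LC).
Step 2 — ω₀ = 1/√(0.117·2.33e-06) = 1915 rad/s.
Step 3 — f₀ = ω₀/(2π) = 304.8 Hz.
Step 4 — Series Q: Q = ω₀L/R = 1915·0.117/470 = 0.4768.

(a) f₀ = 304.8 Hz  (b) Q = 0.4768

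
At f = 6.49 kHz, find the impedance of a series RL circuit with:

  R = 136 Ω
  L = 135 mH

Step 1 — Angular frequency: ω = 2π·f = 2π·6490 = 4.078e+04 rad/s.
Step 2 — Component impedances:
  R: Z = R = 136 Ω
  L: Z = jωL = j·4.078e+04·0.135 = 0 + j5505 Ω
Step 3 — Series combination: Z_total = R + L = 136 + j5505 Ω = 5507∠88.6° Ω.

Z = 136 + j5505 Ω = 5507∠88.6° Ω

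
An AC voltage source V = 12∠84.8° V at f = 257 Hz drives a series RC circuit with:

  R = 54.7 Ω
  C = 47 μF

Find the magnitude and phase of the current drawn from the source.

Step 1 — Angular frequency: ω = 2π·f = 2π·257 = 1615 rad/s.
Step 2 — Component impedances:
  R: Z = R = 54.7 Ω
  C: Z = 1/(jωC) = -j/(ω·C) = 0 - j13.18 Ω
Step 3 — Series combination: Z_total = R + C = 54.7 - j13.18 Ω = 56.26∠-13.5° Ω.
Step 4 — Source phasor: V = 12∠84.8° V = 1.088 + j11.95 V.
Step 5 — Ohm's law: I = V / Z_total = (1.088 + j11.95) / (54.7 - j13.18) = -0.03095 + j0.211 A.
Step 6 — Convert to polar: |I| = 0.2133 A, ∠I = 98.3°.

I = 0.2133∠98.3° A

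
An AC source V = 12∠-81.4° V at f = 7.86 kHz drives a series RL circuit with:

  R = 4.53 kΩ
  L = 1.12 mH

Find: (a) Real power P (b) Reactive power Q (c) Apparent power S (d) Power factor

Step 1 — Angular frequency: ω = 2π·f = 2π·7860 = 4.939e+04 rad/s.
Step 2 — Component impedances:
  R: Z = R = 4530 Ω
  L: Z = jωL = j·4.939e+04·0.00112 = 0 + j55.31 Ω
Step 3 — Series combination: Z_total = R + L = 4530 + j55.31 Ω = 4530∠0.7° Ω.
Step 4 — Source phasor: V = 12∠-81.4° V = 1.794 - j11.87 V.
Step 5 — Current: I = V / Z = 0.0003641 - j0.002624 A = 0.002649∠-82.1° A.
Step 6 — Complex power: S = V·I* = 0.03178 + j0.0003881 VA.
Step 7 — Real power: P = Re(S) = 0.03178 W.
Step 8 — Reactive power: Q = Im(S) = 0.0003881 VAR.
Step 9 — Apparent power: |S| = 0.03179 VA.
Step 10 — Power factor: PF = P/|S| = 0.9999 (lagging).

(a) P = 0.03178 W  (b) Q = 0.0003881 VAR  (c) S = 0.03179 VA  (d) PF = 0.9999 (lagging)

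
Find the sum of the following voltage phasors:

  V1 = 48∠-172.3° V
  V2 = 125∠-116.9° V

Step 1 — Convert each phasor to rectangular form:
  V1 = 48·(cos(-172.3°) + j·sin(-172.3°)) = -47.57 - j6.431 V
  V2 = 125·(cos(-116.9°) + j·sin(-116.9°)) = -56.55 - j111.5 V
Step 2 — Sum components: V_total = -104.1 - j117.9 V.
Step 3 — Convert to polar: |V_total| = 157.3 V, ∠V_total = -131.4°.

V_total = 157.3∠-131.4° V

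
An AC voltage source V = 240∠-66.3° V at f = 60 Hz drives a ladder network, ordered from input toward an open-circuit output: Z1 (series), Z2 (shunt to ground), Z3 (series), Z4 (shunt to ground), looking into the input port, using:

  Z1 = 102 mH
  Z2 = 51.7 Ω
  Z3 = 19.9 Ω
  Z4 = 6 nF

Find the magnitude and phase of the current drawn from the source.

Step 1 — Angular frequency: ω = 2π·f = 2π·60 = 377 rad/s.
Step 2 — Component impedances:
  Z1: Z = jωL = j·377·0.102 = 0 + j38.45 Ω
  Z2: Z = R = 51.7 Ω
  Z3: Z = R = 19.9 Ω
  Z4: Z = 1/(jωC) = -j/(ω·C) = 0 - j4.421e+05 Ω
Step 3 — Ladder network (open output): work backward from the far end, alternating series and parallel combinations. Z_in = 51.7 + j38.45 Ω = 64.43∠36.6° Ω.
Step 4 — Source phasor: V = 240∠-66.3° V = 96.47 - j219.8 V.
Step 5 — Ohm's law: I = V / Z_total = (96.47 - j219.8) / (51.7 + j38.45) = -0.8339 - j3.63 A.
Step 6 — Convert to polar: |I| = 3.725 A, ∠I = -102.9°.

I = 3.725∠-102.9° A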